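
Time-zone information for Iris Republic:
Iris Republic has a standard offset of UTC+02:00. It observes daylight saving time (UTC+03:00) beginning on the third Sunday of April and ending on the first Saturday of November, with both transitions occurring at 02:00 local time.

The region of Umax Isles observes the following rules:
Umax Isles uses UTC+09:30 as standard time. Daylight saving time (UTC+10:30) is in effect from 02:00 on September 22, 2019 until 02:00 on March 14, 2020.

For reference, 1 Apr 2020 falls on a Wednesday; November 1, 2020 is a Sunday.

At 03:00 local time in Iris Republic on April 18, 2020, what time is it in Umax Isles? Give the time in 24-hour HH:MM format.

1 April 2020 is a Wednesday, so the first Sunday is April 5 and the third is April 19.
1 November 2020 is a Sunday, so the first Saturday is November 7.
April 18, 2020 does not fall between 19 April and 7 November, so daylight saving is not in effect and Iris Republic is at UTC+02:00.
03:00 Iris Republic − 2h = 01:00 UTC.
At the standard offset (UTC+09:30), 01:00 UTC + 9h30m = 10:30 Umax Isles standard time.
Daylight saving runs 22 September 2019 – 14 March 2020; the standard-time date in Umax Isles, April 18, 2020, is outside that window, so Umax Isles is on standard time at UTC+09:30.
01:00 UTC + 9h30m = 10:30 Umax Isles.

10:30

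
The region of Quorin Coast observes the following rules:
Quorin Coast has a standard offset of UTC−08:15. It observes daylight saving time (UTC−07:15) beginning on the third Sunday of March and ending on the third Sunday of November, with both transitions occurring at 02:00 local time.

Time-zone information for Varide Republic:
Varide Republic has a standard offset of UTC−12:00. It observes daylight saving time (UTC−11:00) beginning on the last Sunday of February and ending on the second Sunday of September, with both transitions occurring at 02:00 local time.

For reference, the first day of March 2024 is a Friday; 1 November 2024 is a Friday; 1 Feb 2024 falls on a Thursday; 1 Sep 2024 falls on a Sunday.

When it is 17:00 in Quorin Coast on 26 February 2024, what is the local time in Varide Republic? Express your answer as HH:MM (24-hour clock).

1 March 2024 is a Friday, so the first Sunday is March 3 and the third is March 17.
1 November 2024 is a Friday, so the first Sunday is November 3 and the third is November 17.
Daylight saving runs 17 March – 17 November; 26 February 2024 is outside that window, so Quorin Coast is on standard time at UTC−08:15.
17:00 Quorin Coast + 8h15m = 01:15 UTC (rolling into the next day, 27 February 2024).
1 February 2024 is a Thursday, so Sundays fall on 4, 11, 18, 25; the last is February 25.
1 September 2024 is a Sunday, so the first Sunday is September 1 and the second is September 8.
At the standard offset (UTC−12:00), 01:15 UTC − 12h = 13:15 Varide Republic standard time (rolling into the previous day, 26 February 2024).
The standard-time date in Varide Republic, 26 February 2024, falls between 25 February and 8 September, so daylight saving is in effect and Varide Republic is at UTC−11:00.
01:15 UTC − 11h = 14:15 Varide Republic (rolling into the previous day, 26 February 2024).

14:15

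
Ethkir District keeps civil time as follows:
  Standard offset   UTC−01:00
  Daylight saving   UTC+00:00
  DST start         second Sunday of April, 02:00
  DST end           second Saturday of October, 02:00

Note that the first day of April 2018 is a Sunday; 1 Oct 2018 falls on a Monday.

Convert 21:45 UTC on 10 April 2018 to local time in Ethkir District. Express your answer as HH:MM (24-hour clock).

1 April 2018 is a Sunday, so the first Sunday is April 1 and the second is April 8.
1 October 2018 is a Monday, so the first Saturday is October 6 and the second is October 13.
At the standard offset (UTC−01:00), 21:45 UTC − 1h = 20:45 Ethkir District standard time.
Daylight saving runs 8 April – 13 October; the standard-time date in Ethkir District, 10 April 2018, is inside that window, so Ethkir District is at UTC+00:00.
21:45 UTC + 0h = 21:45 local.

21:45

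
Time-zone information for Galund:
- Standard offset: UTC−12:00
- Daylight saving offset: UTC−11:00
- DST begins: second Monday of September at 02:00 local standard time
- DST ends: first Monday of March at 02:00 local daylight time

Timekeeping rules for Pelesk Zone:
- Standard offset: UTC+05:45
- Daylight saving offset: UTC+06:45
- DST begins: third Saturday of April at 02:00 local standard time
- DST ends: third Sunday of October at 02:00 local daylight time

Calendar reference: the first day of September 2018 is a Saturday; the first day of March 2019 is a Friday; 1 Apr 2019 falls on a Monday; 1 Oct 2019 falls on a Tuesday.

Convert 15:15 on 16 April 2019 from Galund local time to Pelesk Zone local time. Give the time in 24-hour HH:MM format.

09:00

1 September 2018 is a Saturday, so the first Monday is September 3 and the second is September 10.
1 March 2019 is a Friday, so the first Monday is March 4.
Daylight saving runs 10 September 2018 – 4 March 2019; 16 April 2019 is outside that window, so Galund is on standard time at UTC−12:00.
15:15 Galund + 12h = 03:15 UTC (rolling into the next day, 17 April 2019).
1 April 2019 is a Monday, so the first Saturday is April 6 and the third is April 20.
1 October 2019 is a Tuesday, so the first Sunday is October 6 and the third is October 20.
At the standard offset (UTC+05:45), 03:15 UTC + 5h45m = 09:00 Pelesk Zone standard time.
The standard-time date in Pelesk Zone, 17 April 2019, does not fall between 20 April and 20 October, so daylight saving is not in effect and Pelesk Zone is at UTC+05:45.
03:15 UTC + 5h45m = 09:00 Pelesk Zone.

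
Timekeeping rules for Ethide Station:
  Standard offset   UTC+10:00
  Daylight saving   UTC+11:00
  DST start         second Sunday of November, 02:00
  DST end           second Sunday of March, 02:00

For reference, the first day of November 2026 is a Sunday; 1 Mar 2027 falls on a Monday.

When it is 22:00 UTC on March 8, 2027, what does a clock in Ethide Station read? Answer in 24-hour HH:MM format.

1 November 2026 is a Sunday, so the first Sunday is November 1 and the second is November 8.
1 March 2027 is a Monday, so the first Sunday is March 7 and the second is March 14.
At the standard offset (UTC+10:00), 22:00 UTC + 10h = 08:00 Ethide Station standard time (rolling into the next day, 9 March 2027).
The standard-time date in Ethide Station, March 9, 2027, falls between 8 November 2026 and 14 March 2027, so daylight saving is in effect and Ethide Station is at UTC+11:00.
22:00 UTC + 11h = 09:00 local (rolling into the next day, 9 March 2027).

09:00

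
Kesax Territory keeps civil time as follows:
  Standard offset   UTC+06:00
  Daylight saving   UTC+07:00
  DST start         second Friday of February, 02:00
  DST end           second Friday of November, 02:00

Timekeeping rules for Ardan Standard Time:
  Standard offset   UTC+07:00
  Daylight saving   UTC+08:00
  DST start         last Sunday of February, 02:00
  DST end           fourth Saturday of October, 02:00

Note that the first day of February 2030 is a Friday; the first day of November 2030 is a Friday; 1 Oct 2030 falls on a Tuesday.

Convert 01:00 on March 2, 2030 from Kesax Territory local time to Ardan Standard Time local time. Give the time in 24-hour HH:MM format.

1 February 2030 is a Friday, so the first Friday is February 1 and the second is February 8.
1 November 2030 is a Friday, so the first Friday is November 1 and the second is November 8.
March 2, 2030 falls between 8 February and 8 November, so daylight saving is in effect and Kesax Territory is at UTC+07:00.
01:00 Kesax Territory − 7h = 18:00 UTC (rolling into the previous day, 1 March 2030).
1 February 2030 is a Friday, so Sundays fall on 3, 10, 17, 24; the last is February 24.
1 October 2030 is a Tuesday, so the first Saturday is October 5 and the fourth is October 26.
At the standard offset (UTC+07:00), 18:00 UTC + 7h = 01:00 Ardan Standard Time standard time (rolling into the next day, 2 March 2030).
The standard-time date in Ardan Standard Time, March 2, 2030, falls between 24 February and 26 October, so daylight saving is in effect and Ardan Standard Time is at UTC+08:00.
18:00 UTC + 8h = 02:00 Ardan Standard Time (rolling into the next day, 2 March 2030).

02:00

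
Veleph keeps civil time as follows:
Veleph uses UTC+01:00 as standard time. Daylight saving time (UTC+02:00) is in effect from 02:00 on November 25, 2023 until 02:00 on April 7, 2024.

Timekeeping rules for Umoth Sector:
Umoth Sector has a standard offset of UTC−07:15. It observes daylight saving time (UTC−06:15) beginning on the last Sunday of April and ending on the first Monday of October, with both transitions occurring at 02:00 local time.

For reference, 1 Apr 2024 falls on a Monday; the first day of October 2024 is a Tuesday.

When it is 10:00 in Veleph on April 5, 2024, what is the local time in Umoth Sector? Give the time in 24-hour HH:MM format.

00:45

April 5, 2024 falls between 25 November 2023 and 7 April 2024, so daylight saving is in effect and Veleph is at UTC+02:00.
10:00 Veleph − 2h = 08:00 UTC.
1 April 2024 is a Monday, so Sundays fall on 7, 14, 21, 28; the last is April 28.
1 October 2024 is a Tuesday, so the first Monday is October 7.
At the standard offset (UTC−07:15), 08:00 UTC − 7h15m = 00:45 Umoth Sector standard time.
The standard-time date in Umoth Sector, April 5, 2024, is outside the daylight-saving period (28 April – 7 October), so Umoth Sector is on standard time, UTC−07:15.
08:00 UTC − 7h15m = 00:45 Umoth Sector.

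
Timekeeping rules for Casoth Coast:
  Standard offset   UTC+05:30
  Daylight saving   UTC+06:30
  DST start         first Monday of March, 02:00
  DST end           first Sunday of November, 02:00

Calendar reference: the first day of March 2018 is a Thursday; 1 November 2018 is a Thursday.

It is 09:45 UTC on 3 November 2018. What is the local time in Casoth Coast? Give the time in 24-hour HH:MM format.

16:15

1 March 2018 is a Thursday, so the first Monday is March 5.
1 November 2018 is a Thursday, so the first Sunday is November 4.
At the standard offset (UTC+05:30), 09:45 UTC + 5h30m = 15:15 Casoth Coast standard time.
The standard-time date in Casoth Coast, 3 November 2018, falls between 5 March and 4 November, so daylight saving is in effect and Casoth Coast is at UTC+06:30.
09:45 UTC + 6h30m = 16:15 local.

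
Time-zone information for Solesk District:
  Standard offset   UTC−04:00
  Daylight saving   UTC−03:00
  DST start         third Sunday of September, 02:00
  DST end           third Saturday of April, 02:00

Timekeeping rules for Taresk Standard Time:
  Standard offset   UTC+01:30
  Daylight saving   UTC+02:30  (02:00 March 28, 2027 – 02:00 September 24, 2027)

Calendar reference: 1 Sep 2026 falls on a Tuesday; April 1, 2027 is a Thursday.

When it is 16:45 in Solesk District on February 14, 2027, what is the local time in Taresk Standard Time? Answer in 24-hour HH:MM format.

21:15

1 September 2026 is a Tuesday, so the first Sunday is September 6 and the third is September 20.
1 April 2027 is a Thursday, so the first Saturday is April 3 and the third is April 17.
Daylight saving runs 20 September 2026 – 17 April 2027; February 14, 2027 is inside that window, so Solesk District is at UTC−03:00.
16:45 Solesk District + 3h = 19:45 UTC.
At the standard offset (UTC+01:30), 19:45 UTC + 1h30m = 21:15 Taresk Standard Time standard time.
The standard-time date in Taresk Standard Time, February 14, 2027, does not fall between 28 March and 24 September, so daylight saving is not in effect and Taresk Standard Time is at UTC+01:30.
19:45 UTC + 1h30m = 21:15 Taresk Standard Time.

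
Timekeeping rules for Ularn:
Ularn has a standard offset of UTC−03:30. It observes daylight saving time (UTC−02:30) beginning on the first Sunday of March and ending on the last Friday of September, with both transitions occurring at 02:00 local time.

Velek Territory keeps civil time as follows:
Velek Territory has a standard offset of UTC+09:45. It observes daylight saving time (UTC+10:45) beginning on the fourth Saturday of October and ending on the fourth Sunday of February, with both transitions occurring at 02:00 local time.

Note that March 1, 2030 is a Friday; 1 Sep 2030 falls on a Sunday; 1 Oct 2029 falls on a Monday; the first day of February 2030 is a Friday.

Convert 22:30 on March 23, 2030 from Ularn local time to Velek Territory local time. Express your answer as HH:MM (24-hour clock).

1 March 2030 is a Friday, so the first Sunday is March 3.
1 September 2030 is a Sunday, so Fridays fall on 6, 13, 20, 27; the last is September 27.
Daylight saving runs 3 March – 27 September; March 23, 2030 is inside that window, so Ularn is at UTC−02:30.
22:30 Ularn + 2h30m = 01:00 UTC (rolling into the next day, 24 March 2030).
1 October 2029 is a Monday, so the first Saturday is October 6 and the fourth is October 27.
1 February 2030 is a Friday, so the first Sunday is February 3 and the fourth is February 24.
At the standard offset (UTC+09:45), 01:00 UTC + 9h45m = 10:45 Velek Territory standard time.
The standard-time date in Velek Territory, March 24, 2030, does not fall between 27 October 2029 and 24 February 2030, so daylight saving is not in effect and Velek Territory is at UTC+09:45.
01:00 UTC + 9h45m = 10:45 Velek Territory.

10:45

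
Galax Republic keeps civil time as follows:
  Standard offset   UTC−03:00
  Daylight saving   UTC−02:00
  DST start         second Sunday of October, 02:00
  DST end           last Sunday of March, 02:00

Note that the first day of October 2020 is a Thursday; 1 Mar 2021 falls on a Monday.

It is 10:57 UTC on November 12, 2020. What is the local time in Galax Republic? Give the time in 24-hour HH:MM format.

08:57

1 October 2020 is a Thursday, so the first Sunday is October 4 and the second is October 11.
1 March 2021 is a Monday, so Sundays fall on 7, 14, 21, 28; the last is March 28.
At the standard offset (UTC−03:00), 10:57 UTC − 3h = 07:57 Galax Republic standard time.
The standard-time date in Galax Republic, November 12, 2020, falls between 11 October 2020 and 28 March 2021, so daylight saving is in effect and Galax Republic is at UTC−02:00.
10:57 UTC − 2h = 08:57 local.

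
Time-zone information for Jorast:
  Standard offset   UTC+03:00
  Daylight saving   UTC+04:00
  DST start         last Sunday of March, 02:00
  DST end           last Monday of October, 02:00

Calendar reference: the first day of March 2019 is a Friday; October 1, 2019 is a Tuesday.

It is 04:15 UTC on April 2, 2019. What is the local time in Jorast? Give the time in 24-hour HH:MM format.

08:15

1 March 2019 is a Friday, so Sundays fall on 3, 10, 17, 24, 31; the last is March 31.
1 October 2019 is a Tuesday, so Mondays fall on 7, 14, 21, 28; the last is October 28.
At the standard offset (UTC+03:00), 04:15 UTC + 3h = 07:15 Jorast standard time.
The standard-time date in Jorast, April 2, 2019, lies within the daylight-saving period (31 March – 28 October), so Jorast is on daylight time, UTC+04:00.
04:15 UTC + 4h = 08:15 local.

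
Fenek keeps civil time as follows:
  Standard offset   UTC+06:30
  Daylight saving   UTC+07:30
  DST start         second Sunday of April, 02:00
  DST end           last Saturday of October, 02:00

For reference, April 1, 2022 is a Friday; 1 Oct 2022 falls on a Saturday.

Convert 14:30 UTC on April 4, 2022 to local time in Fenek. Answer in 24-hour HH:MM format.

21:00

1 April 2022 is a Friday, so the first Sunday is April 3 and the second is April 10.
1 October 2022 is a Saturday, so Saturdays fall on 1, 8, 15, 22, 29; the last is October 29.
At the standard offset (UTC+06:30), 14:30 UTC + 6h30m = 21:00 Fenek standard time.
Daylight saving runs 10 April – 29 October; the standard-time date in Fenek, April 4, 2022, is outside that window, so Fenek is on standard time at UTC+06:30.
14:30 UTC + 6h30m = 21:00 local.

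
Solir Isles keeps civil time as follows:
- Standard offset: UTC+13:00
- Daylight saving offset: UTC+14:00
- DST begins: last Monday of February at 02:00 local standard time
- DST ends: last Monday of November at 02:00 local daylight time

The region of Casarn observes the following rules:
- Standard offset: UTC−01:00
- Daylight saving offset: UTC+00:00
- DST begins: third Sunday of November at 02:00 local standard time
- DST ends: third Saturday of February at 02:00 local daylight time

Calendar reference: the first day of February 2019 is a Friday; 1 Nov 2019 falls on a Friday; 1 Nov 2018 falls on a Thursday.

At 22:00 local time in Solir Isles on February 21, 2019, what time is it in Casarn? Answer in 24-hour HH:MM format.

1 February 2019 is a Friday, so Mondays fall on 4, 11, 18, 25; the last is February 25.
1 November 2019 is a Friday, so Mondays fall on 4, 11, 18, 25; the last is November 25.
Daylight saving runs 25 February – 25 November; February 21, 2019 is outside that window, so Solir Isles is on standard time at UTC+13:00.
22:00 Solir Isles − 13h = 09:00 UTC.
1 November 2018 is a Thursday, so the first Sunday is November 4 and the third is November 18.
1 February 2019 is a Friday, so the first Saturday is February 2 and the third is February 16.
At the standard offset (UTC−01:00), 09:00 UTC − 1h = 08:00 Casarn standard time.
Daylight saving runs 18 November 2018 – 16 February 2019; the standard-time date in Casarn, February 21, 2019, is outside that window, so Casarn is on standard time at UTC−01:00.
09:00 UTC − 1h = 08:00 Casarn.

08:00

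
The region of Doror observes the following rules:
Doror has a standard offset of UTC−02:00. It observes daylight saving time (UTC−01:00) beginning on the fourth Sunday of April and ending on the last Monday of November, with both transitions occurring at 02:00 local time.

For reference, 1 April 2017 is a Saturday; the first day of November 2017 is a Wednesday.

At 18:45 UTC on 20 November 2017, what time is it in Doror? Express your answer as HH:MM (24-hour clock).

1 April 2017 is a Saturday, so the first Sunday is April 2 and the fourth is April 23.
1 November 2017 is a Wednesday, so Mondays fall on 6, 13, 20, 27; the last is November 27.
At the standard offset (UTC−02:00), 18:45 UTC − 2h = 16:45 Doror standard time.
Daylight saving runs 23 April – 27 November; the standard-time date in Doror, 20 November 2017, is inside that window, so Doror is at UTC−01:00.
18:45 UTC − 1h = 17:45 local.

17:45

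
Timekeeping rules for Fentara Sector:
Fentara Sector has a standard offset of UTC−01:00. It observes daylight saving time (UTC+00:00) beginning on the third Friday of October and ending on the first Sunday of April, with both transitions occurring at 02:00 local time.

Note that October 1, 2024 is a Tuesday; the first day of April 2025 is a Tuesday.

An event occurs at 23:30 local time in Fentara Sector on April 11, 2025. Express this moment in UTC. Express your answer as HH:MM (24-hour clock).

1 October 2024 is a Tuesday, so the first Friday is October 4 and the third is October 18.
1 April 2025 is a Tuesday, so the first Sunday is April 6.
April 11, 2025 does not fall between 18 October 2024 and 6 April 2025, so daylight saving is not in effect and Fentara Sector is at UTC−01:00.
23:30 local + 1h = 00:30 UTC (rolling into the next day, 12 April 2025).

00:30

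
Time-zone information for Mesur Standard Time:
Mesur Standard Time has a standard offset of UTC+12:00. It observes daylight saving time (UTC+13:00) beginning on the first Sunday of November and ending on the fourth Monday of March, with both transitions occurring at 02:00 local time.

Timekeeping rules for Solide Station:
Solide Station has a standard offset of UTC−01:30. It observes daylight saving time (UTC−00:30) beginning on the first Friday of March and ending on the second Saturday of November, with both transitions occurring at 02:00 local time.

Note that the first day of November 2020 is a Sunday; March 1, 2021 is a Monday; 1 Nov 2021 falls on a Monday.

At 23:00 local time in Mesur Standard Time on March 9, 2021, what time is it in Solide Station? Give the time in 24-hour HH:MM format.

1 November 2020 is a Sunday, so the first Sunday is November 1.
1 March 2021 is a Monday, so the first Monday is March 1 and the fourth is March 22.
March 9, 2021 lies within the daylight-saving period (1 November 2020 – 22 March 2021), so Mesur Standard Time is on daylight time, UTC+13:00.
23:00 Mesur Standard Time − 13h = 10:00 UTC.
1 March 2021 is a Monday, so the first Friday is March 5.
1 November 2021 is a Monday, so the first Saturday is November 6 and the second is November 13.
At the standard offset (UTC−01:30), 10:00 UTC − 1h30m = 08:30 Solide Station standard time.
Daylight saving runs 5 March – 13 November; the standard-time date in Solide Station, March 9, 2021, is inside that window, so Solide Station is at UTC−00:30.
10:00 UTC − 0h30m = 09:30 Solide Station.

09:30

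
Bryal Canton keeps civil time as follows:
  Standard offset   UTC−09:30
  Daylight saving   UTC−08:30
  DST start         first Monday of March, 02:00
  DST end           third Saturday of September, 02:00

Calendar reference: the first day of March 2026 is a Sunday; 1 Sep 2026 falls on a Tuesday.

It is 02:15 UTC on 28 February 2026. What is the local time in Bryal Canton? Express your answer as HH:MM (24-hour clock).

1 March 2026 is a Sunday, so the first Monday is March 2.
1 September 2026 is a Tuesday, so the first Saturday is September 5 and the third is September 19.
At the standard offset (UTC−09:30), 02:15 UTC − 9h30m = 16:45 Bryal Canton standard time (rolling into the previous day, 27 February 2026).
The standard-time date in Bryal Canton, 27 February 2026, does not fall between 2 March and 19 September, so daylight saving is not in effect and Bryal Canton is at UTC−09:30.
02:15 UTC − 9h30m = 16:45 local (rolling into the previous day, 27 February 2026).

16:45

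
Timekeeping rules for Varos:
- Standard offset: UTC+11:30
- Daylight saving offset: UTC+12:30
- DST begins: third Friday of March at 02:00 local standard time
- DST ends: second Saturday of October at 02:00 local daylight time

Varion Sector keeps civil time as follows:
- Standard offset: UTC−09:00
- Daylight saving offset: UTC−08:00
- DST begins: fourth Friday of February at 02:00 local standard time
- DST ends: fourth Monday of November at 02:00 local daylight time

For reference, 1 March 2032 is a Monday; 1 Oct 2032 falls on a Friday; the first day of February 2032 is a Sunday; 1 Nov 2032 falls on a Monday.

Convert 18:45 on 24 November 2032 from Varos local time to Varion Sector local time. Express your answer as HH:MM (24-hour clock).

22:15

1 March 2032 is a Monday, so the first Friday is March 5 and the third is March 19.
1 October 2032 is a Friday, so the first Saturday is October 2 and the second is October 9.
24 November 2032 is outside the daylight-saving period (19 March – 9 October), so Varos is on standard time, UTC+11:30.
18:45 Varos − 11h30m = 07:15 UTC.
1 February 2032 is a Sunday, so the first Friday is February 6 and the fourth is February 27.
1 November 2032 is a Monday, so the first Monday is November 1 and the fourth is November 22.
At the standard offset (UTC−09:00), 07:15 UTC − 9h = 22:15 Varion Sector standard time (rolling into the previous day, 23 November 2032).
The standard-time date in Varion Sector, 23 November 2032, does not fall between 27 February and 22 November, so daylight saving is not in effect and Varion Sector is at UTC−09:00.
07:15 UTC − 9h = 22:15 Varion Sector (rolling into the previous day, 23 November 2032).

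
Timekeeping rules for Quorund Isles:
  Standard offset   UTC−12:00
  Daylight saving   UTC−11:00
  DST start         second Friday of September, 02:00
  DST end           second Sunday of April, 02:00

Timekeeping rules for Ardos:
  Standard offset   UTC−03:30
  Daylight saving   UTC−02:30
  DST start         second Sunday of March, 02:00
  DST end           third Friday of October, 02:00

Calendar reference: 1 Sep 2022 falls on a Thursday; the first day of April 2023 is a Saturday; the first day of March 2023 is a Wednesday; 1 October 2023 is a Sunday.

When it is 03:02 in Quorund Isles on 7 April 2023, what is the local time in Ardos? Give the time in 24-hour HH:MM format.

11:32

1 September 2022 is a Thursday, so the first Friday is September 2 and the second is September 9.
1 April 2023 is a Saturday, so the first Sunday is April 2 and the second is April 9.
7 April 2023 falls between 9 September 2022 and 9 April 2023, so daylight saving is in effect and Quorund Isles is at UTC−11:00.
03:02 Quorund Isles + 11h = 14:02 UTC.
1 March 2023 is a Wednesday, so the first Sunday is March 5 and the second is March 12.
1 October 2023 is a Sunday, so the first Friday is October 6 and the third is October 20.
At the standard offset (UTC−03:30), 14:02 UTC − 3h30m = 10:32 Ardos standard time.
The standard-time date in Ardos, 7 April 2023, lies within the daylight-saving period (12 March – 20 October), so Ardos is on daylight time, UTC−02:30.
14:02 UTC − 2h30m = 11:32 Ardos.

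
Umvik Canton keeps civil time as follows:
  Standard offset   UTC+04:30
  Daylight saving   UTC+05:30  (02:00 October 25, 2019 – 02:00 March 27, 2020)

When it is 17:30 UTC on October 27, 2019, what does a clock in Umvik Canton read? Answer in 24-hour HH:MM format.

At the standard offset (UTC+04:30), 17:30 UTC + 4h30m = 22:00 Umvik Canton standard time.
Daylight saving runs 25 October 2019 – 27 March 2020; the standard-time date in Umvik Canton, October 27, 2019, is inside that window, so Umvik Canton is at UTC+05:30.
17:30 UTC + 5h30m = 23:00 local.

23:00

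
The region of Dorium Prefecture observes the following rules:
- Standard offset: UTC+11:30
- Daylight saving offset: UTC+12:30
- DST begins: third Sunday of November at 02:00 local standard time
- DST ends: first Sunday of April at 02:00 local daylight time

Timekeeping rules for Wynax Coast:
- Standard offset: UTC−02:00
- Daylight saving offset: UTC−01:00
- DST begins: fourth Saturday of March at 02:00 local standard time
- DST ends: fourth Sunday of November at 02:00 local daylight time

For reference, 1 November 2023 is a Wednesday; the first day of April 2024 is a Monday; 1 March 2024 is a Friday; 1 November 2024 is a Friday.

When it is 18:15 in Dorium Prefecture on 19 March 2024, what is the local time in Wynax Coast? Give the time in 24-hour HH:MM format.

1 November 2023 is a Wednesday, so the first Sunday is November 5 and the third is November 19.
1 April 2024 is a Monday, so the first Sunday is April 7.
19 March 2024 falls between 19 November 2023 and 7 April 2024, so daylight saving is in effect and Dorium Prefecture is at UTC+12:30.
18:15 Dorium Prefecture − 12h30m = 05:45 UTC.
1 March 2024 is a Friday, so the first Saturday is March 2 and the fourth is March 23.
1 November 2024 is a Friday, so the first Sunday is November 3 and the fourth is November 24.
At the standard offset (UTC−02:00), 05:45 UTC − 2h = 03:45 Wynax Coast standard time.
Daylight saving runs 23 March – 24 November; the standard-time date in Wynax Coast, 19 March 2024, is outside that window, so Wynax Coast is on standard time at UTC−02:00.
05:45 UTC − 2h = 03:45 Wynax Coast.

03:45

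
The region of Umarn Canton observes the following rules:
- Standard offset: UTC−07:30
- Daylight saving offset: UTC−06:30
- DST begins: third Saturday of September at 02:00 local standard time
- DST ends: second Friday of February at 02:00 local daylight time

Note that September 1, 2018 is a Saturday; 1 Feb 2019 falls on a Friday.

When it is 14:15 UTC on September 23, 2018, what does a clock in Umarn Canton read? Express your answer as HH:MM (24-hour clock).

1 September 2018 is a Saturday, so the first Saturday is September 1 and the third is September 15.
1 February 2019 is a Friday, so the first Friday is February 1 and the second is February 8.
At the standard offset (UTC−07:30), 14:15 UTC − 7h30m = 06:45 Umarn Canton standard time.
The standard-time date in Umarn Canton, September 23, 2018, falls between 15 September 2018 and 8 February 2019, so daylight saving is in effect and Umarn Canton is at UTC−06:30.
14:15 UTC − 6h30m = 07:45 local.

07:45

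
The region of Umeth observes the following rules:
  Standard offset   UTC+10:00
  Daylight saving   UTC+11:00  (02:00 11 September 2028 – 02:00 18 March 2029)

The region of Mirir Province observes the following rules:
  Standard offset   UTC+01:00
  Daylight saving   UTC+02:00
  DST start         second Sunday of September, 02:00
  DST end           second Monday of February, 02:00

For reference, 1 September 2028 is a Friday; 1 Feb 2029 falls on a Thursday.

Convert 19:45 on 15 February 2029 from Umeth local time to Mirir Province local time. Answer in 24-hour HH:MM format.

09:45

15 February 2029 lies within the daylight-saving period (11 September 2028 – 18 March 2029), so Umeth is on daylight time, UTC+11:00.
19:45 Umeth − 11h = 08:45 UTC.
1 September 2028 is a Friday, so the first Sunday is September 3 and the second is September 10.
1 February 2029 is a Thursday, so the first Monday is February 5 and the second is February 12.
At the standard offset (UTC+01:00), 08:45 UTC + 1h = 09:45 Mirir Province standard time.
The standard-time date in Mirir Province, 15 February 2029, is outside the daylight-saving period (10 September 2028 – 12 February 2029), so Mirir Province is on standard time, UTC+01:00.
08:45 UTC + 1h = 09:45 Mirir Province.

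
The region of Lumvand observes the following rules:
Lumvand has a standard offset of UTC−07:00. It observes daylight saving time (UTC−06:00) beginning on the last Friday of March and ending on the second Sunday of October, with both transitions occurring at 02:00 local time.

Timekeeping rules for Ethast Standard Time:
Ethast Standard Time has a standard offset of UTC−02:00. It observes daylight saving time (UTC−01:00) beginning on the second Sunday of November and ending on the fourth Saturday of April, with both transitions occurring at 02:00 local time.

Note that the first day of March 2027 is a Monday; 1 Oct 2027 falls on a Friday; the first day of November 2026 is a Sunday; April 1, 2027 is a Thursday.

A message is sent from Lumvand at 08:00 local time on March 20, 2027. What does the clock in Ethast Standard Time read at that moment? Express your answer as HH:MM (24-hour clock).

1 March 2027 is a Monday, so Fridays fall on 5, 12, 19, 26; the last is March 26.
1 October 2027 is a Friday, so the first Sunday is October 3 and the second is October 10.
March 20, 2027 does not fall between 26 March and 10 October, so daylight saving is not in effect and Lumvand is at UTC−07:00.
08:00 Lumvand + 7h = 15:00 UTC.
1 November 2026 is a Sunday, so the first Sunday is November 1 and the second is November 8.
1 April 2027 is a Thursday, so the first Saturday is April 3 and the fourth is April 24.
At the standard offset (UTC−02:00), 15:00 UTC − 2h = 13:00 Ethast Standard Time standard time.
The standard-time date in Ethast Standard Time, March 20, 2027, lies within the daylight-saving period (8 November 2026 – 24 April 2027), so Ethast Standard Time is on daylight time, UTC−01:00.
15:00 UTC − 1h = 14:00 Ethast Standard Time.

14:00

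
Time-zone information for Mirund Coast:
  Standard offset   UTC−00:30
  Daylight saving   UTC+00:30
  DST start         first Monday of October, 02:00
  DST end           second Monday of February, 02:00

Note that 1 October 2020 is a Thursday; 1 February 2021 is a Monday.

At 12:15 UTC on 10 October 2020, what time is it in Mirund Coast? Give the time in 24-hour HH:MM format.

12:45

1 October 2020 is a Thursday, so the first Monday is October 5.
1 February 2021 is a Monday, so the first Monday is February 1 and the second is February 8.
At the standard offset (UTC−00:30), 12:15 UTC − 0h30m = 11:45 Mirund Coast standard time.
The standard-time date in Mirund Coast, 10 October 2020, falls between 5 October 2020 and 8 February 2021, so daylight saving is in effect and Mirund Coast is at UTC+00:30.
12:15 UTC + 0h30m = 12:45 local.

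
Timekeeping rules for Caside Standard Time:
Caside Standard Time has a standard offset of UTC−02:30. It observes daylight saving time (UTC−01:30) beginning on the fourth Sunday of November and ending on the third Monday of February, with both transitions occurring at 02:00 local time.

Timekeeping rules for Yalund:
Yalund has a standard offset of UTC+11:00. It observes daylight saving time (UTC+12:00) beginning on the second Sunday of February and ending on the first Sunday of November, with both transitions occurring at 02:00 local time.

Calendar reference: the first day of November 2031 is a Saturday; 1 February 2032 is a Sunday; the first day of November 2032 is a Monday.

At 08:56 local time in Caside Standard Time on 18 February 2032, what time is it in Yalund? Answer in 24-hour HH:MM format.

23:26

1 November 2031 is a Saturday, so the first Sunday is November 2 and the fourth is November 23.
1 February 2032 is a Sunday, so the first Monday is February 2 and the third is February 16.
18 February 2032 is outside the daylight-saving period (23 November 2031 – 16 February 2032), so Caside Standard Time is on standard time, UTC−02:30.
08:56 Caside Standard Time + 2h30m = 11:26 UTC.
1 February 2032 is a Sunday, so the first Sunday is February 1 and the second is February 8.
1 November 2032 is a Monday, so the first Sunday is November 7.
At the standard offset (UTC+11:00), 11:26 UTC + 11h = 22:26 Yalund standard time.
The standard-time date in Yalund, 18 February 2032, falls between 8 February and 7 November, so daylight saving is in effect and Yalund is at UTC+12:00.
11:26 UTC + 12h = 23:26 Yalund.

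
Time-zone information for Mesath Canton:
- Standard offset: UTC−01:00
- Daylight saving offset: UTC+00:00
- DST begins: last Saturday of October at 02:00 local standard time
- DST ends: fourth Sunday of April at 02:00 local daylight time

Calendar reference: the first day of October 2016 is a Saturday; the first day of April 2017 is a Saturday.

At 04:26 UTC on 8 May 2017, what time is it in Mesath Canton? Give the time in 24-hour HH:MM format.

1 October 2016 is a Saturday, so Saturdays fall on 1, 8, 15, 22, 29; the last is October 29.
1 April 2017 is a Saturday, so the first Sunday is April 2 and the fourth is April 23.
At the standard offset (UTC−01:00), 04:26 UTC − 1h = 03:26 Mesath Canton standard time.
The standard-time date in Mesath Canton, 8 May 2017, does not fall between 29 October 2016 and 23 April 2017, so daylight saving is not in effect and Mesath Canton is at UTC−01:00.
04:26 UTC − 1h = 03:26 local.

03:26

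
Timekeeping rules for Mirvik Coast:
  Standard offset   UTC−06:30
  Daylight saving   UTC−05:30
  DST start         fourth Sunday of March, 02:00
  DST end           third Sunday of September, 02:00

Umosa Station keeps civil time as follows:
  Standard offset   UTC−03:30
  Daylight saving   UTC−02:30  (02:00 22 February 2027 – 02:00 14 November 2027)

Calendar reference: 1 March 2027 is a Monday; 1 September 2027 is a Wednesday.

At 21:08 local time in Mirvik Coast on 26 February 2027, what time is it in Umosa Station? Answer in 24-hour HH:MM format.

01:08

1 March 2027 is a Monday, so the first Sunday is March 7 and the fourth is March 28.
1 September 2027 is a Wednesday, so the first Sunday is September 5 and the third is September 19.
Daylight saving runs 28 March – 19 September; 26 February 2027 is outside that window, so Mirvik Coast is on standard time at UTC−06:30.
21:08 Mirvik Coast + 6h30m = 03:38 UTC (rolling into the next day, 27 February 2027).
At the standard offset (UTC−03:30), 03:38 UTC − 3h30m = 00:08 Umosa Station standard time.
Daylight saving runs 22 February – 14 November; the standard-time date in Umosa Station, 27 February 2027, is inside that window, so Umosa Station is at UTC−02:30.
03:38 UTC − 2h30m = 01:08 Umosa Station.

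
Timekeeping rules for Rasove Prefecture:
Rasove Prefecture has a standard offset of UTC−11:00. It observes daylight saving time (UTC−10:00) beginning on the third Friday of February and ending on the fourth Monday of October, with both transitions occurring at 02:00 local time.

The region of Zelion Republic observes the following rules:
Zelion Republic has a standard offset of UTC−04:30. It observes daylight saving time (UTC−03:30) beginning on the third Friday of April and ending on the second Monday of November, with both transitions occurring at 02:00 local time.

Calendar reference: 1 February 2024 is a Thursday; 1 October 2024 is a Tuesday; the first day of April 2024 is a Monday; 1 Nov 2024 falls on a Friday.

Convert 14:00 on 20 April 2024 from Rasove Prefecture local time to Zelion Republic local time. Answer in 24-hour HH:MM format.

1 February 2024 is a Thursday, so the first Friday is February 2 and the third is February 16.
1 October 2024 is a Tuesday, so the first Monday is October 7 and the fourth is October 28.
Daylight saving runs 16 February – 28 October; 20 April 2024 is inside that window, so Rasove Prefecture is at UTC−10:00.
14:00 Rasove Prefecture + 10h = 00:00 UTC (rolling into the next day, 21 April 2024).
1 April 2024 is a Monday, so the first Friday is April 5 and the third is April 19.
1 November 2024 is a Friday, so the first Monday is November 4 and the second is November 11.
At the standard offset (UTC−04:30), 00:00 UTC − 4h30m = 19:30 Zelion Republic standard time (rolling into the previous day, 20 April 2024).
The standard-time date in Zelion Republic, 20 April 2024, lies within the daylight-saving period (19 April – 11 November), so Zelion Republic is on daylight time, UTC−03:30.
00:00 UTC − 3h30m = 20:30 Zelion Republic (rolling into the previous day, 20 April 2024).

20:30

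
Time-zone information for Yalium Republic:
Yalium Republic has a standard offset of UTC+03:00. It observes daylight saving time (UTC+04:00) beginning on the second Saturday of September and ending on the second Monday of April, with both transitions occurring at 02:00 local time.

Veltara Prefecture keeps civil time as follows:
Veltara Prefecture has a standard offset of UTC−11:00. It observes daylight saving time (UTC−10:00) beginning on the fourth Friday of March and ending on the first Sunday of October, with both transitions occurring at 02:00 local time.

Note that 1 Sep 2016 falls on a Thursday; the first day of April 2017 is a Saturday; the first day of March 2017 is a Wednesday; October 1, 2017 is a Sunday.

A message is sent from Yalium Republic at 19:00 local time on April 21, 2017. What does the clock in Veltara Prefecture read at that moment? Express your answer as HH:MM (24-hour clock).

1 September 2016 is a Thursday, so the first Saturday is September 3 and the second is September 10.
1 April 2017 is a Saturday, so the first Monday is April 3 and the second is April 10.
Daylight saving runs 10 September 2016 – 10 April 2017; April 21, 2017 is outside that window, so Yalium Republic is on standard time at UTC+03:00.
19:00 Yalium Republic − 3h = 16:00 UTC.
1 March 2017 is a Wednesday, so the first Friday is March 3 and the fourth is March 24.
1 October 2017 is a Sunday, so the first Sunday is October 1.
At the standard offset (UTC−11:00), 16:00 UTC − 11h = 05:00 Veltara Prefecture standard time.
The standard-time date in Veltara Prefecture, April 21, 2017, falls between 24 March and 1 October, so daylight saving is in effect and Veltara Prefecture is at UTC−10:00.
16:00 UTC − 10h = 06:00 Veltara Prefecture.

06:00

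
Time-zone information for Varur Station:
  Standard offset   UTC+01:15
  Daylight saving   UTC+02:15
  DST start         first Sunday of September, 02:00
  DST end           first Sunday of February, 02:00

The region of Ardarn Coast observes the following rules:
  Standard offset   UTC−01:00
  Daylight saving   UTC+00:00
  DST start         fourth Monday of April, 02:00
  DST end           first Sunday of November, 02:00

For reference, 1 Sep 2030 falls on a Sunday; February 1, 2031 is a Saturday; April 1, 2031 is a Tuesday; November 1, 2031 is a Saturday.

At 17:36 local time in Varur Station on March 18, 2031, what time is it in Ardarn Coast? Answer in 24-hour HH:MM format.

15:21

1 September 2030 is a Sunday, so the first Sunday is September 1.
1 February 2031 is a Saturday, so the first Sunday is February 2.
March 18, 2031 does not fall between 1 September 2030 and 2 February 2031, so daylight saving is not in effect and Varur Station is at UTC+01:15.
17:36 Varur Station − 1h15m = 16:21 UTC.
1 April 2031 is a Tuesday, so the first Monday is April 7 and the fourth is April 28.
1 November 2031 is a Saturday, so the first Sunday is November 2.
At the standard offset (UTC−01:00), 16:21 UTC − 1h = 15:21 Ardarn Coast standard time.
The standard-time date in Ardarn Coast, March 18, 2031, does not fall between 28 April and 2 November, so daylight saving is not in effect and Ardarn Coast is at UTC−01:00.
16:21 UTC − 1h = 15:21 Ardarn Coast.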